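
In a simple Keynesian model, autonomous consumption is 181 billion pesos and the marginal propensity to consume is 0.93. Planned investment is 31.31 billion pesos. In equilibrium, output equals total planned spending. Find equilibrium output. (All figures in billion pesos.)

Y = C + I = 181 + 0.93Y + 31.31
Y − 0.93Y = 212.31
0.07Y = 212.31, so Y = 212.31/0.07 = 3033

Y = 3033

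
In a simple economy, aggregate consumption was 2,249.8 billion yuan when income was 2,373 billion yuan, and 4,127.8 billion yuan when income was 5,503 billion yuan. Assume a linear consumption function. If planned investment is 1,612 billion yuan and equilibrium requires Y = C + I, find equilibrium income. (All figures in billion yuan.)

MPC = (4127.8 − 2249.8)/(5503 − 2373) = 1878/3130 = 0.6
a = 2249.8 − 0.6(2373) = 826
Equilibrium: Y = 826 + 0.6Y + 1612
0.4Y = 2438, so Y = 2438/0.4 = 6095

Y = 6095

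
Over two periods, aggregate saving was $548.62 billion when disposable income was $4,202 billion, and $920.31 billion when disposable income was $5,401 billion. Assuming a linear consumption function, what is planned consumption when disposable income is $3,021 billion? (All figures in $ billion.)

MPS = ΔS/ΔY = (920.31 − 548.62)/(5401 − 4202) = 371.69/1199 = 0.31
MPC = 1 − MPS = 0.69
Autonomous saving = 548.62 − 0.31(4202) = -754, so a = 754
C = 754 + 0.69(3021) = 754 + 2084.49 = 2838.49

C = 2838.49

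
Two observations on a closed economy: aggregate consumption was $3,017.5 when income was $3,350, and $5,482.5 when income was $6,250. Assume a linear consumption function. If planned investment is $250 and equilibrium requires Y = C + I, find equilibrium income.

Y = 2800

MPC = (5482.5 − 3017.5)/(6250 − 3350) = 2465/2900 = 0.85
a = 3017.5 − 0.85(3350) = 170
Equilibrium: Y = 170 + 0.85Y + 250
0.15Y = 420, so Y = 420/0.15 = 2800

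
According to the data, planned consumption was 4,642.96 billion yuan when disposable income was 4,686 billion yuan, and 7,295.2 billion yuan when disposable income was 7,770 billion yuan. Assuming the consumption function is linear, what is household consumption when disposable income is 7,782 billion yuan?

C = 7305.52

MPC = (7295.2 − 4642.96)/(7770 − 4686) = 2652.24/3084 = 0.86
a = 4642.96 − 0.86(4686) = 4642.96 − 4029.96 = 613
C = 613 + 0.86(7782) = 613 + 6692.52 = 7305.52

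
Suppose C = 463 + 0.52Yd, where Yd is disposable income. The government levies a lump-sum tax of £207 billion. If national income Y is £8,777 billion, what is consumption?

C = 4919.4

Yd = Y − T = 8777 − 207 = 8570
C = 463 + 0.52(8570) = 463 + 4456.4 = 4919.4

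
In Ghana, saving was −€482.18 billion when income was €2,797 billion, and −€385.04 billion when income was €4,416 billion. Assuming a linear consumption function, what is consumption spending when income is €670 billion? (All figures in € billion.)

MPS = ΔS/ΔY = (-385.04 − (-482.18))/(4416 − 2797) = 97.14/1619 = 0.06
MPC = 1 − MPS = 0.94
Autonomous saving = -482.18 − 0.06(2797) = -650, so a = 650
C = 650 + 0.94(670) = 650 + 629.8 = 1279.8

C = 1279.8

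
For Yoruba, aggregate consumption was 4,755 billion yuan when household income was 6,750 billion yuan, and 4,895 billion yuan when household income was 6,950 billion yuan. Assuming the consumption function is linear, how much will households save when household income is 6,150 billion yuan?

S = 1815

MPC = (4895 − 4755)/(6950 − 6750) = 140/200 = 0.7
a = 4755 − 0.7(6750) = 4755 − 4725 = 30
C = 30 + 0.7(6150) = 4335
S = 6150 − 4335 = 1815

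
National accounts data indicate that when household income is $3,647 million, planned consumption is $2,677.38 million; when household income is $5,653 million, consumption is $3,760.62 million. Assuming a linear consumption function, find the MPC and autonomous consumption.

MPC = 0.54; a = 708

MPC = ΔC/ΔY = (3760.62 − 2677.38)/(5653 − 3647) = 1083.24/2006 = 0.54
a = C − MPC·Y = 2677.38 − 0.54(3647) = 2677.38 − 1969.38 = 708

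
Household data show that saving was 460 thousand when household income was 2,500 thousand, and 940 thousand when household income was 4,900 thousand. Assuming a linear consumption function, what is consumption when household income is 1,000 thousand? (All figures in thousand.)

MPS = ΔS/ΔY = (940 − 460)/(4900 − 2500) = 480/2400 = 0.2
MPC = 1 − MPS = 0.8
Autonomous saving = 460 − 0.2(2500) = -40, so a = 40
C = 40 + 0.8(1000) = 40 + 800 = 840

C = 840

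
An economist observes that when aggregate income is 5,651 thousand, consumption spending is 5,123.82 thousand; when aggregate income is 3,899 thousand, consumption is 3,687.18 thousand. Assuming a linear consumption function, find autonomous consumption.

MPC = ΔC/ΔY = (5123.82 − 3687.18)/(5651 − 3899) = 1436.64/1752 = 0.82
a = C − MPC·Y = 3687.18 − 0.82(3899) = 3687.18 − 3197.18 = 490

a = 490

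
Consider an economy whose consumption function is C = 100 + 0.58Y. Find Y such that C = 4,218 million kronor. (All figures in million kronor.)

100 + 0.58Y = 4218
0.58Y = 4118, so Y = 4118/0.58 = 7100

Y = 7100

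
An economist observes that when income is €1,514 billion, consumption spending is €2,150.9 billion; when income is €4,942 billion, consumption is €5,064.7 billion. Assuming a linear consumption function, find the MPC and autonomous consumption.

MPC = ΔC/ΔY = (5064.7 − 2150.9)/(4942 − 1514) = 2913.8/3428 = 0.85
a = C − MPC·Y = 2150.9 − 0.85(1514) = 2150.9 − 1286.9 = 864

MPC = 0.85; a = 864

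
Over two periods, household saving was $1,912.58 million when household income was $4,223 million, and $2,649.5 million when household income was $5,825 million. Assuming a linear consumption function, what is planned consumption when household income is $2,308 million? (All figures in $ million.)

C = 1276.32

MPS = ΔS/ΔY = (2649.5 − 1912.58)/(5825 − 4223) = 736.92/1602 = 0.46
MPC = 1 − MPS = 0.54
Autonomous saving = 1912.58 − 0.46(4223) = -30, so a = 30
C = 30 + 0.54(2308) = 30 + 1246.32 = 1276.32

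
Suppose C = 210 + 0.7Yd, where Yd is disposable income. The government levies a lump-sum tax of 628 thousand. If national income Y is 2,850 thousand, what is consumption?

Yd = Y − T = 2850 − 628 = 2222
C = 210 + 0.7(2222) = 210 + 1555.4 = 1765.4

C = 1765.4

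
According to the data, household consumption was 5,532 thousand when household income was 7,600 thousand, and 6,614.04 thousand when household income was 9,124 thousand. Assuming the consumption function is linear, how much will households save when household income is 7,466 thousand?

MPC = (6614.04 − 5532)/(9124 − 7600) = 1082.04/1524 = 0.71
a = 5532 − 0.71(7600) = 5532 − 5396 = 136
C = 136 + 0.71(7466) = 5436.86
S = 7466 − 5436.86 = 2029.14

S = 2029.14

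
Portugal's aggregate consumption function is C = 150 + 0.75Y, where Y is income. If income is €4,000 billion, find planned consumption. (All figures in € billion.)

C = 150 + 0.75(4000) = 150 + 3000 = 3150

C = 3150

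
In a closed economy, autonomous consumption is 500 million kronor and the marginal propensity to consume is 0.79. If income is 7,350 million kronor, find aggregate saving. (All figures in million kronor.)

S = 1043.5

C = 500 + 0.79(7350) = 500 + 5806.5 = 6306.5
S = Y − C = 7350 − 6306.5 = 1043.5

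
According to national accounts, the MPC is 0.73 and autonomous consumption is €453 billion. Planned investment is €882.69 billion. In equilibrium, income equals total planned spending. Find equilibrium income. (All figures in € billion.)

Y = 4947

Y = C + I = 453 + 0.73Y + 882.69
Y − 0.73Y = 1335.69
0.27Y = 1335.69, so Y = 1335.69/0.27 = 4947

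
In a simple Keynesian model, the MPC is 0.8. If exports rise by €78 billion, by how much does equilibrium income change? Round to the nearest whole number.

The multiplier is 1/(1 − MPC) = 1/0.2.
ΔY = 78/0.2 = 390.00 ≈ 390

ΔY ≈ 390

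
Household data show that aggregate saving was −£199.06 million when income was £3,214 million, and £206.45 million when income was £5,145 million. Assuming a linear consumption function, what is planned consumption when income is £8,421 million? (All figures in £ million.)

MPS = ΔS/ΔY = (206.45 − (-199.06))/(5145 − 3214) = 405.51/1931 = 0.21
MPC = 1 − MPS = 0.79
Autonomous saving = -199.06 − 0.21(3214) = -874, so a = 874
C = 874 + 0.79(8421) = 874 + 6652.59 = 7526.59

C = 7526.59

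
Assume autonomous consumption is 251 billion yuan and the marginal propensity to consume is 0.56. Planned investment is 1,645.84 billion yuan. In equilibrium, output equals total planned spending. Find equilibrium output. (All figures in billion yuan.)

Y = 4311

Y = C + I = 251 + 0.56Y + 1645.84
Y − 0.56Y = 1896.84
0.44Y = 1896.84, so Y = 1896.84/0.44 = 4311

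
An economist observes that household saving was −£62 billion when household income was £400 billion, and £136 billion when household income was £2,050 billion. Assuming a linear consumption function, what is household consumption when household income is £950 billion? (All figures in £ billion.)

MPS = ΔS/ΔY = (136 − (-62))/(2050 − 400) = 198/1650 = 0.12
MPC = 1 − MPS = 0.88
Autonomous saving = -62 − 0.12(400) = -110, so a = 110
C = 110 + 0.88(950) = 110 + 836 = 946

C = 946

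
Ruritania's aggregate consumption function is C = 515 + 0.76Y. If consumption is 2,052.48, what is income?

515 + 0.76Y = 2052.48
0.76Y = 1537.48, so Y = 1537.48/0.76 = 2023

Y = 2023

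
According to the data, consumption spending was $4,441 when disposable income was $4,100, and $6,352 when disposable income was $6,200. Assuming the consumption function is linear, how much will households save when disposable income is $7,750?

S = -12.5

MPC = (6352 − 4441)/(6200 − 4100) = 1911/2100 = 0.91
a = 4441 − 0.91(4100) = 4441 − 3731 = 710
C = 710 + 0.91(7750) = 7762.5
S = 7750 − 7762.5 = -12.5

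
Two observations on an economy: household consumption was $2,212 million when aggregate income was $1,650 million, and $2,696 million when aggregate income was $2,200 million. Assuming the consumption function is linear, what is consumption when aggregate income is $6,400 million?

C = 6392

MPC = (2696 − 2212)/(2200 − 1650) = 484/550 = 0.88
a = 2212 − 0.88(1650) = 2212 − 1452 = 760
C = 760 + 0.88(6400) = 760 + 5632 = 6392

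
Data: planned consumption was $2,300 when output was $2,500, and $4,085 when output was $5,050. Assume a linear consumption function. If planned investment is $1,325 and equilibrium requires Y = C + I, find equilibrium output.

Y = 6250

MPC = (4085 − 2300)/(5050 − 2500) = 1785/2550 = 0.7
a = 2300 − 0.7(2500) = 550
Equilibrium: Y = 550 + 0.7Y + 1325
0.3Y = 1875, so Y = 1875/0.3 = 6250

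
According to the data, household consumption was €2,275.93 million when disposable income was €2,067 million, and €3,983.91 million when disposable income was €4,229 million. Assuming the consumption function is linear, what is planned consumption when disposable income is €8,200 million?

C = 7121

MPC = (3983.91 − 2275.93)/(4229 − 2067) = 1707.98/2162 = 0.79
a = 2275.93 − 0.79(2067) = 2275.93 − 1632.93 = 643
C = 643 + 0.79(8200) = 643 + 6478 = 7121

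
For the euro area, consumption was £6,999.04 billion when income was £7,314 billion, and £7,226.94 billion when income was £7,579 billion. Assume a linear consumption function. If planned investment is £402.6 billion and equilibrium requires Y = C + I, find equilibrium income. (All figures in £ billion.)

MPC = (7226.94 − 6999.04)/(7579 − 7314) = 227.9/265 = 0.86
a = 6999.04 − 0.86(7314) = 709
Equilibrium: Y = 709 + 0.86Y + 402.6
0.14Y = 1111.6, so Y = 1111.6/0.14 = 7940

Y = 7940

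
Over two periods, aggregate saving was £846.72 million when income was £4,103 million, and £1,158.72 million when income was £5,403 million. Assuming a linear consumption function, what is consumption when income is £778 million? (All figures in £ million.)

C = 729.28

MPS = ΔS/ΔY = (1158.72 − 846.72)/(5403 − 4103) = 312/1300 = 0.24
MPC = 1 − MPS = 0.76
Autonomous saving = 846.72 − 0.24(4103) = -138, so a = 138
C = 138 + 0.76(778) = 138 + 591.28 = 729.28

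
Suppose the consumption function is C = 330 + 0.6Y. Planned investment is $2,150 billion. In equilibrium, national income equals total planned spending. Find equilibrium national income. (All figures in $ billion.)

Y = 6200

Y = C + I = 330 + 0.6Y + 2150
Y − 0.6Y = 2480
0.4Y = 2480, so Y = 2480/0.4 = 6200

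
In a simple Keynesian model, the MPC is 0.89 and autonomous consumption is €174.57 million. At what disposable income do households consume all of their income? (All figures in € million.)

Y = 1587

At break-even, C = Y: 174.57 + 0.89Y = Y
0.11Y = 174.57, so Y = 174.57/0.11 = 1587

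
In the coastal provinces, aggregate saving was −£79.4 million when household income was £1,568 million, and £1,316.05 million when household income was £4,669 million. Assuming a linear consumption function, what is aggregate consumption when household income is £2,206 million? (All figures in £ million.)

MPS = ΔS/ΔY = (1316.05 − (-79.4))/(4669 − 1568) = 1395.45/3101 = 0.45
MPC = 1 − MPS = 0.55
Autonomous saving = -79.4 − 0.45(1568) = -785, so a = 785
C = 785 + 0.55(2206) = 785 + 1213.3 = 1998.3

C = 1998.3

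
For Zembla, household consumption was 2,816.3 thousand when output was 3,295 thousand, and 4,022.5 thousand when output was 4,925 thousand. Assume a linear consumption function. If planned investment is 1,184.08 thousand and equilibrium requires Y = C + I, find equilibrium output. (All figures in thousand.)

MPC = (4022.5 − 2816.3)/(4925 − 3295) = 1206.2/1630 = 0.74
a = 2816.3 − 0.74(3295) = 378
Equilibrium: Y = 378 + 0.74Y + 1184.08
0.26Y = 1562.08, so Y = 1562.08/0.26 = 6008

Y = 6008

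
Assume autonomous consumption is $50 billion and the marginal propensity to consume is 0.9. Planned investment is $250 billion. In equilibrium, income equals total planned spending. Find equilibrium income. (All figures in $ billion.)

Y = 3000

Y = C + I = 50 + 0.9Y + 250
Y − 0.9Y = 300
0.1Y = 300, so Y = 300/0.1 = 3000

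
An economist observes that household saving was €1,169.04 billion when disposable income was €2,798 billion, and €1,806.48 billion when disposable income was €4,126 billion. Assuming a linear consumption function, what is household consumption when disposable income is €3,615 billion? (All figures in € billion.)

MPS = ΔS/ΔY = (1806.48 − 1169.04)/(4126 − 2798) = 637.44/1328 = 0.48
MPC = 1 − MPS = 0.52
Autonomous saving = 1169.04 − 0.48(2798) = -174, so a = 174
C = 174 + 0.52(3615) = 174 + 1879.8 = 2053.8

C = 2053.8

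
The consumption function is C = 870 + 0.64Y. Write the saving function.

S = -870 + 0.36Y

S = Y − C = Y − (870 + 0.64Y) = -870 + (1 − 0.64)Y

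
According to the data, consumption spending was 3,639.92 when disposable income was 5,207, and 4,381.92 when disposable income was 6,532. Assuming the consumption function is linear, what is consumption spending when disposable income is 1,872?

MPC = (4381.92 − 3639.92)/(6532 − 5207) = 742/1325 = 0.56
a = 3639.92 − 0.56(5207) = 3639.92 − 2915.92 = 724
C = 724 + 0.56(1872) = 724 + 1048.32 = 1772.32

C = 1772.32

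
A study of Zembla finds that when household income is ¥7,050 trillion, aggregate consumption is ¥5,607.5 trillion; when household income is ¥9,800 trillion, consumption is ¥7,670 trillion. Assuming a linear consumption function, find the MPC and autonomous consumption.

MPC = ΔC/ΔY = (7670 − 5607.5)/(9800 − 7050) = 2062.5/2750 = 0.75
a = C − MPC·Y = 5607.5 − 0.75(7050) = 5607.5 − 5287.5 = 320

MPC = 0.75; a = 320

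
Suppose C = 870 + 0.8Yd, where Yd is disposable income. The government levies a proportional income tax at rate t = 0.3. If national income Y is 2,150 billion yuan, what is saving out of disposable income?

Yd = (1 − 0.3)(2150) = 0.7(2150) = 1505
C = 870 + 0.8(1505) = 870 + 1204 = 2074
S = Yd − C = 1505 − 2074 = -569

S = -569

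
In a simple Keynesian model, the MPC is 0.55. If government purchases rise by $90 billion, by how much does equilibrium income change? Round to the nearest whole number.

The multiplier is 1/(1 − MPC) = 1/0.45.
ΔY = 90/0.45 = 200.00 ≈ 200

ΔY ≈ 200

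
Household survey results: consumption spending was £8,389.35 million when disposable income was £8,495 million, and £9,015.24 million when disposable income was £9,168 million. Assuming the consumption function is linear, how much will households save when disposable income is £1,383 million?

S = -392.19

MPC = (9015.24 − 8389.35)/(9168 − 8495) = 625.89/673 = 0.93
a = 8389.35 − 0.93(8495) = 8389.35 − 7900.35 = 489
C = 489 + 0.93(1383) = 1775.19
S = 1383 − 1775.19 = -392.19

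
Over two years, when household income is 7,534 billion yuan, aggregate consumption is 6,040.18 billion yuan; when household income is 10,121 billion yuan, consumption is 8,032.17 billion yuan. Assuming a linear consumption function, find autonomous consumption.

MPC = ΔC/ΔY = (8032.17 − 6040.18)/(10121 − 7534) = 1991.99/2587 = 0.77
a = C − MPC·Y = 6040.18 − 0.77(7534) = 6040.18 − 5801.18 = 239

a = 239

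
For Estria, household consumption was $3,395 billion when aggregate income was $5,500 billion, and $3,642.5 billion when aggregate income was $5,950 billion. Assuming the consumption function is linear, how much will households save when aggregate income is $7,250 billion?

MPC = (3642.5 − 3395)/(5950 − 5500) = 247.5/450 = 0.55
a = 3395 − 0.55(5500) = 3395 − 3025 = 370
C = 370 + 0.55(7250) = 4357.5
S = 7250 − 4357.5 = 2892.5

S = 2892.5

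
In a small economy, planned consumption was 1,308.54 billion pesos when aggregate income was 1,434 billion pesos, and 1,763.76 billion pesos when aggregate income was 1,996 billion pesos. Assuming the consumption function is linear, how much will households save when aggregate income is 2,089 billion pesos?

S = 249.91

MPC = (1763.76 − 1308.54)/(1996 − 1434) = 455.22/562 = 0.81
a = 1308.54 − 0.81(1434) = 1308.54 − 1161.54 = 147
C = 147 + 0.81(2089) = 1839.09
S = 2089 − 1839.09 = 249.91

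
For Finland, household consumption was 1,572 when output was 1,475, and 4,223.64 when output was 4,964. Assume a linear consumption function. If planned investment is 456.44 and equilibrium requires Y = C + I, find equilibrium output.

MPC = (4223.64 − 1572)/(4964 − 1475) = 2651.64/3489 = 0.76
a = 1572 − 0.76(1475) = 451
Equilibrium: Y = 451 + 0.76Y + 456.44
0.24Y = 907.44, so Y = 907.44/0.24 = 3781

Y = 3781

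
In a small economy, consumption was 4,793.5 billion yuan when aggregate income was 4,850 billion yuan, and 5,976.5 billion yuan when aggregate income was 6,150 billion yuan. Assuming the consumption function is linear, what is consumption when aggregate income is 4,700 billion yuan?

C = 4657

MPC = (5976.5 − 4793.5)/(6150 − 4850) = 1183/1300 = 0.91
a = 4793.5 − 0.91(4850) = 4793.5 − 4413.5 = 380
C = 380 + 0.91(4700) = 380 + 4277 = 4657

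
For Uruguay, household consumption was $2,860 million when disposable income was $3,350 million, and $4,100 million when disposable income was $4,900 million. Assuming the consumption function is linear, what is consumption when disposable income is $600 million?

C = 660

MPC = (4100 − 2860)/(4900 − 3350) = 1240/1550 = 0.8
a = 2860 − 0.8(3350) = 2860 − 2680 = 180
C = 180 + 0.8(600) = 180 + 480 = 660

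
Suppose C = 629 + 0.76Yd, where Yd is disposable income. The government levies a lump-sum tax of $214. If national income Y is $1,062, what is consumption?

C = 1273.48

Yd = Y − T = 1062 − 214 = 848
C = 629 + 0.76(848) = 629 + 644.48 = 1273.48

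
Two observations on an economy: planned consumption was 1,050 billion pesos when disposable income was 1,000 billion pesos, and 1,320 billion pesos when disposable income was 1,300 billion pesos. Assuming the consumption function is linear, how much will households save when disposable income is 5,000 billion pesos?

MPC = (1320 − 1050)/(1300 − 1000) = 270/300 = 0.9
a = 1050 − 0.9(1000) = 1050 − 900 = 150
C = 150 + 0.9(5000) = 4650
S = 5000 − 4650 = 350

S = 350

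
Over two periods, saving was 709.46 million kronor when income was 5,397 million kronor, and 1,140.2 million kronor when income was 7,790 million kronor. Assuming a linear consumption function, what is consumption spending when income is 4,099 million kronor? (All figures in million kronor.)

C = 3623.18

MPS = ΔS/ΔY = (1140.2 − 709.46)/(7790 − 5397) = 430.74/2393 = 0.18
MPC = 1 − MPS = 0.82
Autonomous saving = 709.46 − 0.18(5397) = -262, so a = 262
C = 262 + 0.82(4099) = 262 + 3361.18 = 3623.18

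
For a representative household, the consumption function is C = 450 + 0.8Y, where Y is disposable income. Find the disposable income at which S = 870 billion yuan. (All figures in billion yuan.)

S = Y − C = -450 + 0.2Y
-450 + 0.2Y = 870, so 0.2Y = 1320 and Y = 6600

Y = 6600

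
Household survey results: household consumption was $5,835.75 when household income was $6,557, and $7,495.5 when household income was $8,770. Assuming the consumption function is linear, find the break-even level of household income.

MPC = (7495.5 − 5835.75)/(8770 − 6557) = 1659.75/2213 = 0.75
a = 5835.75 − 0.75(6557) = 5835.75 − 4917.75 = 918
Break-even: Y = a/(1−MPC) = 918/0.25 = 3672

Y = 3672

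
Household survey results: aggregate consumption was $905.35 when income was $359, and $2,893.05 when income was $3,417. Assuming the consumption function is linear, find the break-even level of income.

Y = 1920

MPC = (2893.05 − 905.35)/(3417 − 359) = 1987.7/3058 = 0.65
a = 905.35 − 0.65(359) = 905.35 − 233.35 = 672
Break-even: Y = a/(1−MPC) = 672/0.35 = 1920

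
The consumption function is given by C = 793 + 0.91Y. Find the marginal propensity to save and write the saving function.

MPS = 0.09; S = -793 + 0.09Y

MPS = 1 − MPC = 1 − 0.91 = 0.09
S = Y − C = -793 + 0.09Y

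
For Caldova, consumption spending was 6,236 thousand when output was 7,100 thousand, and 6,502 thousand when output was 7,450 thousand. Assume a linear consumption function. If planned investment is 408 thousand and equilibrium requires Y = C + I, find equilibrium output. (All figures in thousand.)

Y = 5200

MPC = (6502 − 6236)/(7450 − 7100) = 266/350 = 0.76
a = 6236 − 0.76(7100) = 840
Equilibrium: Y = 840 + 0.76Y + 408
0.24Y = 1248, so Y = 1248/0.24 = 5200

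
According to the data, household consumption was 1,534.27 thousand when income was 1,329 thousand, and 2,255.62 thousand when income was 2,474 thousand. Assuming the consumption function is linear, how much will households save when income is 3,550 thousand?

MPC = (2255.62 − 1534.27)/(2474 − 1329) = 721.35/1145 = 0.63
a = 1534.27 − 0.63(1329) = 1534.27 − 837.27 = 697
C = 697 + 0.63(3550) = 2933.5
S = 3550 − 2933.5 = 616.5

S = 616.5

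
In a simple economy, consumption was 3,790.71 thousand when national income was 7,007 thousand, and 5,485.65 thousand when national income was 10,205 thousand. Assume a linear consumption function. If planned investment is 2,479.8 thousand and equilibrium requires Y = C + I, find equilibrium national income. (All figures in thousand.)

MPC = (5485.65 − 3790.71)/(10205 − 7007) = 1694.94/3198 = 0.53
a = 3790.71 − 0.53(7007) = 77
Equilibrium: Y = 77 + 0.53Y + 2479.8
0.47Y = 2556.8, so Y = 2556.8/0.47 = 5440

Y = 5440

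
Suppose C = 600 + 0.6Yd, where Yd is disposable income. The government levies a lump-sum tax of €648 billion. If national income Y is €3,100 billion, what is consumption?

C = 2071.2

Yd = Y − T = 3100 − 648 = 2452
C = 600 + 0.6(2452) = 600 + 1471.2 = 2071.2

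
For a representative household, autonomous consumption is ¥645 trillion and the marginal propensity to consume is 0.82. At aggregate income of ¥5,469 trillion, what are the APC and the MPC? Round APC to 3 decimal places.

APC = 0.938; MPC = 0.82

MPC = 0.82 (the slope of the consumption function)
C = 645 + 0.82(5469) = 5129.58, so APC = 5129.58/5469 = 0.938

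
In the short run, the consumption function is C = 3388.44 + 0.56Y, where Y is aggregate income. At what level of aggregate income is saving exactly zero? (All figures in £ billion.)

Y = 7701

At break-even, C = Y: 3388.44 + 0.56Y = Y
0.44Y = 3388.44, so Y = 3388.44/0.44 = 7701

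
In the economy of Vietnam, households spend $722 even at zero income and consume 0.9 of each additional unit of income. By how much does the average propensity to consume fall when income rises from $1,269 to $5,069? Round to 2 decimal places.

ΔAPC = 0.43

At Y = 1269: C = 722 + 0.9(1269) = 1864.1, APC = 1864.1/1269 = 1.469
At Y = 5069: C = 5284.1, APC = 5284.1/5069 = 1.042
Fall in APC = 1.469 − 1.042 = 0.427 ≈ 0.43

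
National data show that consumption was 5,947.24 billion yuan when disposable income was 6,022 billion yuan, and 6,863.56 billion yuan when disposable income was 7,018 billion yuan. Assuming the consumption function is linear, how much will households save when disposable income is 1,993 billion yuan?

S = -247.56

MPC = (6863.56 − 5947.24)/(7018 − 6022) = 916.32/996 = 0.92
a = 5947.24 − 0.92(6022) = 5947.24 − 5540.24 = 407
C = 407 + 0.92(1993) = 2240.56
S = 1993 − 2240.56 = -247.56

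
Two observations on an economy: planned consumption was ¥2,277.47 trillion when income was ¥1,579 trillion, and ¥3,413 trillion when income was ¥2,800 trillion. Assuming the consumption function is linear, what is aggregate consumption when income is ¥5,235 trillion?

C = 5677.55

MPC = (3413 − 2277.47)/(2800 − 1579) = 1135.53/1221 = 0.93
a = 2277.47 − 0.93(1579) = 2277.47 − 1468.47 = 809
C = 809 + 0.93(5235) = 809 + 4868.55 = 5677.55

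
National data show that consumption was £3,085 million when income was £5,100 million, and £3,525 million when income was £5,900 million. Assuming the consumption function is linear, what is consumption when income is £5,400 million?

C = 3250

MPC = (3525 − 3085)/(5900 − 5100) = 440/800 = 0.55
a = 3085 − 0.55(5100) = 3085 − 2805 = 280
C = 280 + 0.55(5400) = 280 + 2970 = 3250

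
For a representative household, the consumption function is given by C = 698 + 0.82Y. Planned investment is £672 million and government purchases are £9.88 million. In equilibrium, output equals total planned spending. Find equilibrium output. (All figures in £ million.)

Y = 7666

Y = C + I + G = 698 + 0.82Y + 672 + 9.88
Y − 0.82Y = 1379.88
0.18Y = 1379.88, so Y = 1379.88/0.18 = 7666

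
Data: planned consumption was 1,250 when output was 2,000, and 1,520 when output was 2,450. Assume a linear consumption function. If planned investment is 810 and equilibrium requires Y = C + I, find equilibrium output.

Y = 2150

MPC = (1520 − 1250)/(2450 − 2000) = 270/450 = 0.6
a = 1250 − 0.6(2000) = 50
Equilibrium: Y = 50 + 0.6Y + 810
0.4Y = 860, so Y = 860/0.4 = 2150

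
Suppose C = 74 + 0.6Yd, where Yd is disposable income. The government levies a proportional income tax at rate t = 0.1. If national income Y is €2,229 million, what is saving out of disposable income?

S = 728.44

Yd = (1 − 0.1)(2229) = 0.9(2229) = 2006.1
C = 74 + 0.6(2006.1) = 74 + 1203.66 = 1277.66
S = Yd − C = 2006.1 − 1277.66 = 728.44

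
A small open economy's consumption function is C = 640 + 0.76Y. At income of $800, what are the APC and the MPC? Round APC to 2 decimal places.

MPC = 0.76 (the slope of the consumption function)
C = 640 + 0.76(800) = 1248, so APC = 1248/800 = 1.56

APC = 1.56; MPC = 0.76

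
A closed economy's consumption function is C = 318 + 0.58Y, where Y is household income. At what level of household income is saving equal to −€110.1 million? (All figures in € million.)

Y = 495

S = Y − C = -318 + 0.42Y
-318 + 0.42Y = -110.1, so 0.42Y = 207.9 and Y = 495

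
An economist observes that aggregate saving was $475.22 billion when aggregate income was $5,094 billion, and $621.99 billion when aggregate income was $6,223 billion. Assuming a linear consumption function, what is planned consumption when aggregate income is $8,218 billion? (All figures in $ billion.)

C = 7336.66

MPS = ΔS/ΔY = (621.99 − 475.22)/(6223 − 5094) = 146.77/1129 = 0.13
MPC = 1 − MPS = 0.87
Autonomous saving = 475.22 − 0.13(5094) = -187, so a = 187
C = 187 + 0.87(8218) = 187 + 7149.66 = 7336.66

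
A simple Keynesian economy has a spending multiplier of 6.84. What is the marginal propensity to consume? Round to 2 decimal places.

k = 1/(1 − MPC), so 1 − MPC = 1/k = 1/6.84 = 0.1462
MPC = 1 − 0.1462 = 0.85

MPC = 0.85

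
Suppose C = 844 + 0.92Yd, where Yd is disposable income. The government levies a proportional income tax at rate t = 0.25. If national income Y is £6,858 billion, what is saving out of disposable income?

S = -432.52

Yd = (1 − 0.25)(6858) = 0.75(6858) = 5143.5
C = 844 + 0.92(5143.5) = 844 + 4732.02 = 5576.02
S = Yd − C = 5143.5 − 5576.02 = -432.52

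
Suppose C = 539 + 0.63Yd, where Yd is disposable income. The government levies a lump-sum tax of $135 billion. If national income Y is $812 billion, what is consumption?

Yd = Y − T = 812 − 135 = 677
C = 539 + 0.63(677) = 539 + 426.51 = 965.51

C = 965.51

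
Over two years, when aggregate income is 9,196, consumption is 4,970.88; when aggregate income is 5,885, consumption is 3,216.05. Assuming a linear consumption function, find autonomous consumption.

MPC = ΔC/ΔY = (4970.88 − 3216.05)/(9196 − 5885) = 1754.83/3311 = 0.53
a = C − MPC·Y = 3216.05 − 0.53(5885) = 3216.05 − 3119.05 = 97

a = 97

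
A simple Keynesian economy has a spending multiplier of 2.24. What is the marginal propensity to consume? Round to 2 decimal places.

k = 1/(1 − MPC), so 1 − MPC = 1/k = 1/2.24 = 0.4464
MPC = 1 − 0.4464 = 0.55

MPC = 0.55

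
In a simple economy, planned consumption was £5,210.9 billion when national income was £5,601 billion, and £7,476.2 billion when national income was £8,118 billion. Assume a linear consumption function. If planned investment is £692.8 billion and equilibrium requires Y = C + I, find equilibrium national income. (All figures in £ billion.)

MPC = (7476.2 − 5210.9)/(8118 − 5601) = 2265.3/2517 = 0.9
a = 5210.9 − 0.9(5601) = 170
Equilibrium: Y = 170 + 0.9Y + 692.8
0.1Y = 862.8, so Y = 862.8/0.1 = 8628

Y = 8628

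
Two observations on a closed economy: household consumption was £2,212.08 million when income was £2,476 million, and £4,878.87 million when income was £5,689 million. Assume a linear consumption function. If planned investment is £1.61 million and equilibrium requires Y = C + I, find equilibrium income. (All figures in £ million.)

Y = 933

MPC = (4878.87 − 2212.08)/(5689 − 2476) = 2666.79/3213 = 0.83
a = 2212.08 − 0.83(2476) = 157
Equilibrium: Y = 157 + 0.83Y + 1.61
0.17Y = 158.61, so Y = 158.61/0.17 = 933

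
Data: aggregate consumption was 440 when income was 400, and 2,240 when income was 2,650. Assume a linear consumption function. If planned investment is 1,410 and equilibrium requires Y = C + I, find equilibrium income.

MPC = (2240 − 440)/(2650 − 400) = 1800/2250 = 0.8
a = 440 − 0.8(400) = 120
Equilibrium: Y = 120 + 0.8Y + 1410
0.2Y = 1530, so Y = 1530/0.2 = 7650

Y = 7650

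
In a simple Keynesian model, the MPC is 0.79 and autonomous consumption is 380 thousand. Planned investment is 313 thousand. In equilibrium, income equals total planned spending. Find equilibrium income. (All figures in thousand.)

Y = C + I = 380 + 0.79Y + 313
Y − 0.79Y = 693
0.21Y = 693, so Y = 693/0.21 = 3300

Y = 3300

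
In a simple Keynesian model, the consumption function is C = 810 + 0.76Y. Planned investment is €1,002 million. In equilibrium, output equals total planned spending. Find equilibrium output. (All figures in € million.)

Y = C + I = 810 + 0.76Y + 1002
Y − 0.76Y = 1812
0.24Y = 1812, so Y = 1812/0.24 = 7550

Y = 7550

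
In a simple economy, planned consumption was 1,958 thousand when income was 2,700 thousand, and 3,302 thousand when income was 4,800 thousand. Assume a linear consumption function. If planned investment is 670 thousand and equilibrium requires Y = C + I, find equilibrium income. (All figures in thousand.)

MPC = (3302 − 1958)/(4800 − 2700) = 1344/2100 = 0.64
a = 1958 − 0.64(2700) = 230
Equilibrium: Y = 230 + 0.64Y + 670
0.36Y = 900, so Y = 900/0.36 = 2500

Y = 2500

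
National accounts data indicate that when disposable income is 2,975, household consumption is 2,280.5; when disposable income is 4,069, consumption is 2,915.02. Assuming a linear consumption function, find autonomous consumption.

MPC = ΔC/ΔY = (2915.02 − 2280.5)/(4069 − 2975) = 634.52/1094 = 0.58
a = C − MPC·Y = 2280.5 − 0.58(2975) = 2280.5 − 1725.5 = 555

a = 555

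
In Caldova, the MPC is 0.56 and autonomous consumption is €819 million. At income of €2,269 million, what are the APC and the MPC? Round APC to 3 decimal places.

APC = 0.921; MPC = 0.56

MPC = 0.56 (the slope of the consumption function)
C = 819 + 0.56(2269) = 2089.64, so APC = 2089.64/2269 = 0.921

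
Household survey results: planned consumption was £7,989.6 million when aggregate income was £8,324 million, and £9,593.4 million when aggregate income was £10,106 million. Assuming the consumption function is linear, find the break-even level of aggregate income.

Y = 4980

MPC = (9593.4 − 7989.6)/(10106 − 8324) = 1603.8/1782 = 0.9
a = 7989.6 − 0.9(8324) = 7989.6 − 7491.6 = 498
Break-even: Y = a/(1−MPC) = 498/0.1 = 4980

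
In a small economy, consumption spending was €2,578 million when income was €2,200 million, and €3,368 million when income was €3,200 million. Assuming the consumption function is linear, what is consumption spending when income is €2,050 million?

MPC = (3368 − 2578)/(3200 − 2200) = 790/1000 = 0.79
a = 2578 − 0.79(2200) = 2578 − 1738 = 840
C = 840 + 0.79(2050) = 840 + 1619.5 = 2459.5

C = 2459.5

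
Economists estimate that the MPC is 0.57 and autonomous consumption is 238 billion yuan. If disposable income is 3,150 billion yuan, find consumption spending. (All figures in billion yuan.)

C = 238 + 0.57(3150) = 238 + 1795.5 = 2033.5

C = 2033.5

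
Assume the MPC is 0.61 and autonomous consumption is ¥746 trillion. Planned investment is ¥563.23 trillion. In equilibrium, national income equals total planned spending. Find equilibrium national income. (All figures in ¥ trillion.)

Y = 3357

Y = C + I = 746 + 0.61Y + 563.23
Y − 0.61Y = 1309.23
0.39Y = 1309.23, so Y = 1309.23/0.39 = 3357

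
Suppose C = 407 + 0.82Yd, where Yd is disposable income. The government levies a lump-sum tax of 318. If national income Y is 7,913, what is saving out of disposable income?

S = 960.1

Yd = Y − T = 7913 − 318 = 7595
C = 407 + 0.82(7595) = 407 + 6227.9 = 6634.9
S = Yd − C = 7595 − 6634.9 = 960.1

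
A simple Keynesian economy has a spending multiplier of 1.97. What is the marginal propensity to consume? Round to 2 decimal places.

k = 1/(1 − MPC), so 1 − MPC = 1/k = 1/1.97 = 0.5076
MPC = 1 − 0.5076 = 0.49

MPC = 0.49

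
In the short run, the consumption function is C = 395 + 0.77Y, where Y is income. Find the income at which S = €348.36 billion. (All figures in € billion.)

S = Y − C = -395 + 0.23Y
-395 + 0.23Y = 348.36, so 0.23Y = 743.36 and Y = 3232

Y = 3232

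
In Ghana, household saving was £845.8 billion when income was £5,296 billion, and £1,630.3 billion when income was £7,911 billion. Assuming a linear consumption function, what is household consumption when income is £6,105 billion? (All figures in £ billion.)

MPS = ΔS/ΔY = (1630.3 − 845.8)/(7911 − 5296) = 784.5/2615 = 0.3
MPC = 1 − MPS = 0.7
Autonomous saving = 845.8 − 0.3(5296) = -743, so a = 743
C = 743 + 0.7(6105) = 743 + 4273.5 = 5016.5

C = 5016.5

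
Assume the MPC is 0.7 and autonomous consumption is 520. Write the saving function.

S = -520 + 0.3Y

S = Y − C = Y − (520 + 0.7Y) = -520 + (1 − 0.7)Y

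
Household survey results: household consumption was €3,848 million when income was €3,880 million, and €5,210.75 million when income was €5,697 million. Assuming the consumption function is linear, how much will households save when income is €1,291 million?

MPC = (5210.75 − 3848)/(5697 − 3880) = 1362.75/1817 = 0.75
a = 3848 − 0.75(3880) = 3848 − 2910 = 938
C = 938 + 0.75(1291) = 1906.25
S = 1291 − 1906.25 = -615.25

S = -615.25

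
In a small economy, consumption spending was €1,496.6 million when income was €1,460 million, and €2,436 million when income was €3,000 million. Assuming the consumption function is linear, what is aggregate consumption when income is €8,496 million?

C = 5788.56

MPC = (2436 − 1496.6)/(3000 − 1460) = 939.4/1540 = 0.61
a = 1496.6 − 0.61(1460) = 1496.6 − 890.6 = 606
C = 606 + 0.61(8496) = 606 + 5182.56 = 5788.56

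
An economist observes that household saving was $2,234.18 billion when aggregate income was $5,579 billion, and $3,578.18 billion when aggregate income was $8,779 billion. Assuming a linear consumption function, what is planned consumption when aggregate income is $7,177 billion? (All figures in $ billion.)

C = 4271.66

MPS = ΔS/ΔY = (3578.18 − 2234.18)/(8779 − 5579) = 1344/3200 = 0.42
MPC = 1 − MPS = 0.58
Autonomous saving = 2234.18 − 0.42(5579) = -109, so a = 109
C = 109 + 0.58(7177) = 109 + 4162.66 = 4271.66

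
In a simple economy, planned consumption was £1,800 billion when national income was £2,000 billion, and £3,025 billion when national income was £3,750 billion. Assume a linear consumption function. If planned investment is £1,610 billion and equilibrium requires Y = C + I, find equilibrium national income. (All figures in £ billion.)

Y = 6700

MPC = (3025 − 1800)/(3750 − 2000) = 1225/1750 = 0.7
a = 1800 − 0.7(2000) = 400
Equilibrium: Y = 400 + 0.7Y + 1610
0.3Y = 2010, so Y = 2010/0.3 = 6700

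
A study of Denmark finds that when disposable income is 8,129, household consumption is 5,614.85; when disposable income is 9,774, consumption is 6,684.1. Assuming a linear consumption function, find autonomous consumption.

MPC = ΔC/ΔY = (6684.1 − 5614.85)/(9774 − 8129) = 1069.25/1645 = 0.65
a = C − MPC·Y = 5614.85 − 0.65(8129) = 5614.85 − 5283.85 = 331

a = 331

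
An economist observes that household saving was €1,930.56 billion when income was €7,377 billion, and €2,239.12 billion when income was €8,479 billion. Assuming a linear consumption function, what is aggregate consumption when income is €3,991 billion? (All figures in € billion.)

C = 3008.52

MPS = ΔS/ΔY = (2239.12 − 1930.56)/(8479 − 7377) = 308.56/1102 = 0.28
MPC = 1 − MPS = 0.72
Autonomous saving = 1930.56 − 0.28(7377) = -135, so a = 135
C = 135 + 0.72(3991) = 135 + 2873.52 = 3008.52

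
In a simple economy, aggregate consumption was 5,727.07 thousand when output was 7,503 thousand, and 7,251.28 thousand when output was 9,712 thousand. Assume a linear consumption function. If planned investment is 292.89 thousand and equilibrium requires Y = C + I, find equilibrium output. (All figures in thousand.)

Y = 2719

MPC = (7251.28 − 5727.07)/(9712 − 7503) = 1524.21/2209 = 0.69
a = 5727.07 − 0.69(7503) = 550
Equilibrium: Y = 550 + 0.69Y + 292.89
0.31Y = 842.89, so Y = 842.89/0.31 = 2719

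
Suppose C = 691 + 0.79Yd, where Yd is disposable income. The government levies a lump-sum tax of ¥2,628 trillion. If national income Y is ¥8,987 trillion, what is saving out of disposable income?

S = 644.39

Yd = Y − T = 8987 − 2628 = 6359
C = 691 + 0.79(6359) = 691 + 5023.61 = 5714.61
S = Yd − C = 6359 − 5714.61 = 644.39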